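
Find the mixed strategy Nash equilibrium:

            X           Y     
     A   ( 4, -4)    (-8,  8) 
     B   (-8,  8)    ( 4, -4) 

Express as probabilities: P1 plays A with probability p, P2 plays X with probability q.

p = 0.5, q = 0.5

Work:
Find probabilities that make opponent indifferent:
P2 chooses q to make P1 indifferent between A and B
P1 chooses p to make P2 indifferent between X and Y
Mixed NE: P1 plays (A: 0.5, B: 0.5), P2 plays (X: 0.5, Y: 0.5)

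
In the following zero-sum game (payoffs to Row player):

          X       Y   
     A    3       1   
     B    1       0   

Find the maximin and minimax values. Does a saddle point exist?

Maximin = 1, Minimax = 1, Saddle: True

Work:
Row minimums: [1, 0] → maximin = 1
Column maximums: [3, 1] → minimax = 1
Saddle point exists! Game value = 1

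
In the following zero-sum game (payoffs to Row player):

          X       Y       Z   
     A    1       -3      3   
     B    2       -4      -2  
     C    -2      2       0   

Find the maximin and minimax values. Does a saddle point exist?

Maximin = -2, Minimax = 2, Saddle: False

Work:
Row minimums: [-3, -4, -2] → maximin = -2
Column maximums: [2, 2, 3] → minimax = 2
No saddle point (maximin ≠ minimax). Mixed strategy needed.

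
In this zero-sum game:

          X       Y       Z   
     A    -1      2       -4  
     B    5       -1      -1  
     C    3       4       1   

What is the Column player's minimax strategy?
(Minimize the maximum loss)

Column should play Z, value = 1

Work:
Column player minimizes Row's maximum payoff:
Column X: max payoff to Row = 5
Column Y: max payoff to Row = 4
Column Z: max payoff to Row = 1
Minimum is 1, achieved by column Z.
Minimax strategy: Z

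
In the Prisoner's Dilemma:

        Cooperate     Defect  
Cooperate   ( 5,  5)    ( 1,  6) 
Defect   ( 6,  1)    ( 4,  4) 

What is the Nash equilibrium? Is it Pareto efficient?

(Defect, Defect) is NE; not Pareto efficient

Work:
Defect dominates Cooperate for both players:
If P2 cooperates: Defect (6) > Cooperate (5)
If P2 defects: Defect (4) > Cooperate (1)
NE: (Defect, Defect) with payoff (4, 4)
But (Cooperate, Cooperate) = (5, 5) Pareto dominates (4, 4)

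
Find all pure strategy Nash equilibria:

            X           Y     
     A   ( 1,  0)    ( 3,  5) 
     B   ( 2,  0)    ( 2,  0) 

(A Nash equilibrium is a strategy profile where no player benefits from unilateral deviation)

Nash equilibrium: (A, Y), (B, X)

Work:
Best responses:
  P1 vs X: payoffs [1, 2] → best response B (payoff 2)
  P1 vs Y: payoffs [3, 2] → best response A (payoff 3)
  P2 vs A: payoffs [0, 5] → best response Y (payoff 5)
  P2 vs B: payoffs [0, 0] → best response X/Y (payoff 0)
Mutual best responses: (A,Y), (B,X) → Nash equilibria.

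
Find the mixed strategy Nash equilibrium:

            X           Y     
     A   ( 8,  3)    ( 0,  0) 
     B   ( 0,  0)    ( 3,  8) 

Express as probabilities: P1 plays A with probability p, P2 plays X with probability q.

p = 0.7273, q = 0.2727

Work:
Find probabilities that make opponent indifferent:
P2 chooses q to make P1 indifferent between A and B
P1 chooses p to make P2 indifferent between X and Y
Mixed NE: P1 plays (A: 0.7273, B: 0.2727), P2 plays (X: 0.2727, Y: 0.7273)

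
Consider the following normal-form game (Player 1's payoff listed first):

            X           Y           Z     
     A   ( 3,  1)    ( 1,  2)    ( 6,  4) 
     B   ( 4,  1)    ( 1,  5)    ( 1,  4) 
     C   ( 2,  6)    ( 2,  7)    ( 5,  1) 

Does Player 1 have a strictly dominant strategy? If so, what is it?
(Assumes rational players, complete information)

No strictly dominant strategy exists for Player 1

Work:
A strategy strictly dominates another if it gives a strictly higher payoff against every opponent action. Compare each pair of P1's strategies column-by-column:
  A vs B: [3 vs 4, 1 vs 1, 6 vs 1] → A does not strictly dominate B (column X: 3 ≤ 4)
  A vs C: [3 vs 2, 1 vs 2, 6 vs 5] → A does not strictly dominate C (column Y: 1 ≤ 2)
  B vs A: [4 vs 3, 1 vs 1, 1 vs 6] → B does not strictly dominate A (column Y: 1 ≤ 1)
  B vs C: [4 vs 2, 1 vs 2, 1 vs 5] → B does not strictly dominate C (column Y: 1 ≤ 2)
  C vs A: [2 vs 3, 2 vs 1, 5 vs 6] → C does not strictly dominate A (column X: 2 ≤ 3)
  C vs B: [2 vs 4, 2 vs 1, 5 vs 1] → C does not strictly dominate B (column X: 2 ≤ 4)
No single strategy strictly dominates all others → no strictly dominant strategy.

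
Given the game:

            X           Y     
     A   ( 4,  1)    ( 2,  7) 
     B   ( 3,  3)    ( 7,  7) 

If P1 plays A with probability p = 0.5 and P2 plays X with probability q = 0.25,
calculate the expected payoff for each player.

E[P1] = 4.25, E[P2] = 5.75

Work:
E[P1] = p·q·π₁(A,X) + p·(1-q)·π₁(A,Y) + (1-p)·q·π₁(B,X) + (1-p)·(1-q)·π₁(B,Y)
= 0.5·0.25·4 + 0.5·0.75·2 + 0.5·0.25·3 + 0.5·0.75·7
= 4.25

E[P2] = 5.75 (similar calculation)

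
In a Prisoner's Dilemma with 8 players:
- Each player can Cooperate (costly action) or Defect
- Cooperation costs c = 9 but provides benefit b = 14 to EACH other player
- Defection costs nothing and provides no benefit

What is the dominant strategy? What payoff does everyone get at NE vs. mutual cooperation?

Dominant: Defect; NE payoff = 0; Coop payoff = 89

Work:
Defect dominates (saves cost c = 9, benefit to others is external)
NE: All defect → everyone gets 0
If all cooperate: each receives (7)×14 - 9 = 89
Social dilemma: 89 > 0 but NE gives 0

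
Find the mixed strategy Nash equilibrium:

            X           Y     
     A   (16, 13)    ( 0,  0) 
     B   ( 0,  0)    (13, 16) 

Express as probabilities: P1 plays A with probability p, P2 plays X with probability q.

p = 0.5517, q = 0.4483

Work:
Find probabilities that make opponent indifferent:
P2 chooses q to make P1 indifferent between A and B
P1 chooses p to make P2 indifferent between X and Y
Mixed NE: P1 plays (A: 0.5517, B: 0.4483), P2 plays (X: 0.4483, Y: 0.5517)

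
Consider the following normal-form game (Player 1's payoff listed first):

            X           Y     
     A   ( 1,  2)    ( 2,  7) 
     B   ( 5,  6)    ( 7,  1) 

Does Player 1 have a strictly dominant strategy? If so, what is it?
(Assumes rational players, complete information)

Yes, Player 1's strictly dominant strategy is B

Work:
A strategy strictly dominates another if it gives a strictly higher payoff against every opponent action. Compare each pair of P1's strategies column-by-column:
  A vs B: [1 vs 5, 2 vs 7] → A does not strictly dominate B (column X: 1 ≤ 5)
  B vs A: [5 vs 1, 7 vs 2] → B strictly dominates A
B strictly dominates every other strategy → strictly dominant.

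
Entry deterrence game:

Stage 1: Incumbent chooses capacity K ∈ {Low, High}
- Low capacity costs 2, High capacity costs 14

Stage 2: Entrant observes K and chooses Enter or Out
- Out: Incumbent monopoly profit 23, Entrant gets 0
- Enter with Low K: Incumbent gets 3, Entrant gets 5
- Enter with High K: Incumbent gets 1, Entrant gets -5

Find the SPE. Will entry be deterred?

SPE: (High, Enter|Low, Out|High); Entry deterred. Incumbent net profit = 9

Work:
After Low K: Entrant enters (5 > 0)
After High K: Entrant stays out (-5 < 0)
Incumbent: Low → 3−2=1, High → 23−14=9
Incumbent chooses High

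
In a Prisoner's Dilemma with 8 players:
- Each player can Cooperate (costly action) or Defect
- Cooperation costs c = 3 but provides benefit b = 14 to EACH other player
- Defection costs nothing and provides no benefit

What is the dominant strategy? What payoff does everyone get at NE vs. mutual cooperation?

Dominant: Defect; NE payoff = 0; Coop payoff = 95

Work:
Defect dominates (saves cost c = 3, benefit to others is external)
NE: All defect → everyone gets 0
If all cooperate: each receives (7)×14 - 3 = 95
Social dilemma: 95 > 0 but NE gives 0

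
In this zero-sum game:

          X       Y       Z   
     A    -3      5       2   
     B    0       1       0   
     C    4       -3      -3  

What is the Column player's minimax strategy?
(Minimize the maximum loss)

Column should play Z, value = 2

Work:
Column player minimizes Row's maximum payoff:
Column X: max payoff to Row = 4
Column Y: max payoff to Row = 5
Column Z: max payoff to Row = 2
Minimum is 2, achieved by column Z.
Minimax strategy: Z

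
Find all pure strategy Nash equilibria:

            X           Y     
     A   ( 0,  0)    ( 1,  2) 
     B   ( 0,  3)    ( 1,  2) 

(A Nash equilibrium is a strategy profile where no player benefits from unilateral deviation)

Nash equilibrium: (A, Y), (B, X)

Work:
Best responses:
  P1 vs X: payoffs [0, 0] → best response A/B (payoff 0)
  P1 vs Y: payoffs [1, 1] → best response A/B (payoff 1)
  P2 vs A: payoffs [0, 2] → best response Y (payoff 2)
  P2 vs B: payoffs [3, 2] → best response X (payoff 3)
Mutual best responses: (A,Y), (B,X) → Nash equilibria.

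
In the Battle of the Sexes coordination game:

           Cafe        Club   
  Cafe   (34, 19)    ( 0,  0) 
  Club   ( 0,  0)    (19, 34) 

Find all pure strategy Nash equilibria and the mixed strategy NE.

Pure NE: (Cafe, Cafe) and (Club, Club); Mixed NE: p = 0.6415, q = 0.3585

Work:
Check pure NE:
(Cafe, Cafe): (34, 19) - no unilateral deviation beneficial
(Club, Club): (19, 34) - no unilateral deviation beneficial
Mixed NE: P1 plays Cafe with p = 0.6415, P2 plays Cafe with q = 0.3585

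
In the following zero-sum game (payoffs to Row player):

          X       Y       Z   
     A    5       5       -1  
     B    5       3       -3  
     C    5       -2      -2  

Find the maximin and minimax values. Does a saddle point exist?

Maximin = -1, Minimax = -1, Saddle: True

Work:
Row minimums: [-1, -3, -2] → maximin = -1
Column maximums: [5, 5, -1] → minimax = -1
Saddle point exists! Game value = -1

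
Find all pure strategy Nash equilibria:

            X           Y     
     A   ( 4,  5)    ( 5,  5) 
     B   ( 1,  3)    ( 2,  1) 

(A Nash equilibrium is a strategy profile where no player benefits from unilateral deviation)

Nash equilibrium: (A, X), (A, Y)

Work:
Best responses:
  P1 vs X: payoffs [4, 1] → best response A (payoff 4)
  P1 vs Y: payoffs [5, 2] → best response A (payoff 5)
  P2 vs A: payoffs [5, 5] → best response X/Y (payoff 5)
  P2 vs B: payoffs [3, 1] → best response X (payoff 3)
Mutual best responses: (A,X), (A,Y) → Nash equilibria.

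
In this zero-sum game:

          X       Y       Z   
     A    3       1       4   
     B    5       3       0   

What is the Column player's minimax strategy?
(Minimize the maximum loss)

Column should play Y, value = 3

Work:
Column player minimizes Row's maximum payoff:
Column X: max payoff to Row = 5
Column Y: max payoff to Row = 3
Column Z: max payoff to Row = 4
Minimum is 3, achieved by column Y.
Minimax strategy: Y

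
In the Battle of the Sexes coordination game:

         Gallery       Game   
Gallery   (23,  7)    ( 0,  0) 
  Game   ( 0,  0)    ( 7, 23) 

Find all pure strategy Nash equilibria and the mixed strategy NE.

Pure NE: (Gallery, Gallery) and (Game, Game); Mixed NE: p = 0.7667, q = 0.2333

Work:
Check pure NE:
(Gallery, Gallery): (23, 7) - no unilateral deviation beneficial
(Game, Game): (7, 23) - no unilateral deviation beneficial
Mixed NE: P1 plays Gallery with p = 0.7667, P2 plays Gallery with q = 0.2333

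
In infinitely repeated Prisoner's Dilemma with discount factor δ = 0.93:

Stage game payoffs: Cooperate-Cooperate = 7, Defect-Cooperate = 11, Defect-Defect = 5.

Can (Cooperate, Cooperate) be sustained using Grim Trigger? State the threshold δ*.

δ* = 0.6667; since δ = 0.93 ≥ 0.6667, cooperation can be sustained

Work:
For Grim Trigger:
Cooperate forever: 7/(1-δ)
Defect then punished: 11 + 5·δ/(1-δ)
Need: 7/(1-δ) ≥ 11 + 5·δ/(1-δ)
Solving: δ ≥ (T-R)/(T-P) = (11-7)/(11-5) = 0.6667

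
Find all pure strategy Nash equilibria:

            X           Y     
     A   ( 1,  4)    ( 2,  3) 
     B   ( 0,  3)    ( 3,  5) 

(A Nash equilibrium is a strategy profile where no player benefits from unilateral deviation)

Nash equilibrium: (A, X), (B, Y)

Work:
Best responses:
  P1 vs X: payoffs [1, 0] → best response A (payoff 1)
  P1 vs Y: payoffs [2, 3] → best response B (payoff 3)
  P2 vs A: payoffs [4, 3] → best response X (payoff 4)
  P2 vs B: payoffs [3, 5] → best response Y (payoff 5)
Mutual best responses: (A,X), (B,Y) → Nash equilibria.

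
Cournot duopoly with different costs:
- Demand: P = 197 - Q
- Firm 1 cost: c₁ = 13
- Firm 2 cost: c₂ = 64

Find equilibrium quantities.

q₁* = 78.33, q₂* = 27.33

Work:
Reaction: q₁ = (197 - 13 - q₂)/2
Reaction: q₂ = (197 - 64 - q₁)/2
Solve simultaneously:
q₁* = (197 - 2×13 + 64)/3 = 78.33
q₂* = (197 - 2×64 + 13)/3 = 27.33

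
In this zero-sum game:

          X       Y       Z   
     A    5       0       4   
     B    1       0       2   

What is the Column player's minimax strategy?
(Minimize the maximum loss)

Column should play Y, value = 0

Work:
Column player minimizes Row's maximum payoff:
Column X: max payoff to Row = 5
Column Y: max payoff to Row = 0
Column Z: max payoff to Row = 4
Minimum is 0, achieved by column Y.
Minimax strategy: Y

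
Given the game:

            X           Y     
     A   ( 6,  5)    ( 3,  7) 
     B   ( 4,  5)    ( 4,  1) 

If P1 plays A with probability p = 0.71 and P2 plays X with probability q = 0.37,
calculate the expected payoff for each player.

E[P1] = 4.0781, E[P2] = 5.1638

Work:
E[P1] = p·q·π₁(A,X) + p·(1-q)·π₁(A,Y) + (1-p)·q·π₁(B,X) + (1-p)·(1-q)·π₁(B,Y)
= 0.71·0.37·6 + 0.71·0.63·3 + 0.29·0.37·4 + 0.29·0.63·4
= 4.0781

E[P2] = 5.1638 (similar calculation)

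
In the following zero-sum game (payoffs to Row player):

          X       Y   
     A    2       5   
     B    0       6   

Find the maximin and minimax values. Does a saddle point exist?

Maximin = 2, Minimax = 2, Saddle: True

Work:
Row minimums: [2, 0] → maximin = 2
Column maximums: [2, 6] → minimax = 2
Saddle point exists! Game value = 2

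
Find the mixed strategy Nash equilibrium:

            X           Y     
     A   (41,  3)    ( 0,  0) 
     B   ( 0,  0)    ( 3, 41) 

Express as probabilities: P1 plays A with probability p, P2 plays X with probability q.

p = 0.9318, q = 0.0682

Work:
Find probabilities that make opponent indifferent:
P2 chooses q to make P1 indifferent between A and B
P1 chooses p to make P2 indifferent between X and Y
Mixed NE: P1 plays (A: 0.9318, B: 0.0682), P2 plays (X: 0.0682, Y: 0.9318)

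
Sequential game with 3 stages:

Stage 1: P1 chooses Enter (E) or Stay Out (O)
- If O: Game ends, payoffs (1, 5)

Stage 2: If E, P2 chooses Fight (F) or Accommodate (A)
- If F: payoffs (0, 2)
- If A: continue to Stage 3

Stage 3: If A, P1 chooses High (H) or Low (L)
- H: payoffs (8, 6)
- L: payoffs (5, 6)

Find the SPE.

SPE: (E, A, H); Outcome (8, 6)

Work:
Stage 3: P1 chooses H (8 vs 5)
Stage 2: P2: F->2, A->6 (anticipating H). Choose A
Stage 1: P1: O->1, E->8 (anticipating A, H). Choose E
SPE path: E -> A -> H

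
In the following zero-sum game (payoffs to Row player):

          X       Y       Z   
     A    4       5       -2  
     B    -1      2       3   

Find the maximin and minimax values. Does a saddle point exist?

Maximin = -1, Minimax = 3, Saddle: False

Work:
Row minimums: [-2, -1] → maximin = -1
Column maximums: [4, 5, 3] → minimax = 3
No saddle point (maximin ≠ minimax). Mixed strategy needed.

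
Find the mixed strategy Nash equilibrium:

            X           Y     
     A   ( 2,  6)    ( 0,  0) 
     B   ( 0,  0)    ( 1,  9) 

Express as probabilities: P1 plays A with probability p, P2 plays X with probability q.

p = 0.6, q = 0.3333

Work:
Find probabilities that make opponent indifferent:
P2 chooses q to make P1 indifferent between A and B
P1 chooses p to make P2 indifferent between X and Y
Mixed NE: P1 plays (A: 0.6, B: 0.4), P2 plays (X: 0.3333, Y: 0.6667)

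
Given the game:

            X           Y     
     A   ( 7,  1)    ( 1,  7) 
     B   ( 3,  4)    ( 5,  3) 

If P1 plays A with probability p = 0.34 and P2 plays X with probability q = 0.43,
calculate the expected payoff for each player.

E[P1] = 3.9496, E[P2] = 3.7666

Work:
E[P1] = p·q·π₁(A,X) + p·(1-q)·π₁(A,Y) + (1-p)·q·π₁(B,X) + (1-p)·(1-q)·π₁(B,Y)
= 0.34·0.43·7 + 0.34·0.57·1 + 0.66·0.43·3 + 0.66·0.57·5
= 3.9496

E[P2] = 3.7666 (similar calculation)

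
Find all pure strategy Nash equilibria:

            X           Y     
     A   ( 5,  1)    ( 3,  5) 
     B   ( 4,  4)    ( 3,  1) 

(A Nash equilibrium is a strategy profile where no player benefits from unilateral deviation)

Nash equilibrium: (A, Y)

Work:
Best responses:
  P1 vs X: payoffs [5, 4] → best response A (payoff 5)
  P1 vs Y: payoffs [3, 3] → best response A/B (payoff 3)
  P2 vs A: payoffs [1, 5] → best response Y (payoff 5)
  P2 vs B: payoffs [4, 1] → best response X (payoff 4)
Mutual best responses: (A,Y) → Nash equilibria.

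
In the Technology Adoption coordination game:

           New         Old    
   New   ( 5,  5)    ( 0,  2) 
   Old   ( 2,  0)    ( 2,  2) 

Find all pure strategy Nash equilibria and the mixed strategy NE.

Pure NE: (New, New) and (Old, Old); Mixed NE: p = 0.4, q = 0.4

Work:
Check pure NE:
(New, New): (5, 5) - no unilateral deviation beneficial
(Old, Old): (2, 2) - no unilateral deviation beneficial
Mixed NE: P1 plays New with p = 0.4, P2 plays New with q = 0.4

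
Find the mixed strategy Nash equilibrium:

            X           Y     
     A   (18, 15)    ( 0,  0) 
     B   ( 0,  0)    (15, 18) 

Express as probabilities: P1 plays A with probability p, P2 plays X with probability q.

p = 0.5455, q = 0.4545

Work:
Find probabilities that make opponent indifferent:
P2 chooses q to make P1 indifferent between A and B
P1 chooses p to make P2 indifferent between X and Y
Mixed NE: P1 plays (A: 0.5455, B: 0.4545), P2 plays (X: 0.4545, Y: 0.5455)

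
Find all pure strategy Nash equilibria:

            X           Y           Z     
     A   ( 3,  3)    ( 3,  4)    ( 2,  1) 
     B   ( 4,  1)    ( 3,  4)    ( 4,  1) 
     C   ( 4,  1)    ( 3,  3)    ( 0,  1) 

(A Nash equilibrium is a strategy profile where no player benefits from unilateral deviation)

Nash equilibrium: (A, Y), (B, Y), (C, Y)

Work:
Best responses:
  P1 vs X: payoffs [3, 4, 4] → best response B/C (payoff 4)
  P1 vs Y: payoffs [3, 3, 3] → best response A/B/C (payoff 3)
  P1 vs Z: payoffs [2, 4, 0] → best response B (payoff 4)
  P2 vs A: payoffs [3, 4, 1] → best response Y (payoff 4)
  P2 vs B: payoffs [1, 4, 1] → best response Y (payoff 4)
  P2 vs C: payoffs [1, 3, 1] → best response Y (payoff 3)
Mutual best responses: (A,Y), (B,Y), (C,Y) → Nash equilibria.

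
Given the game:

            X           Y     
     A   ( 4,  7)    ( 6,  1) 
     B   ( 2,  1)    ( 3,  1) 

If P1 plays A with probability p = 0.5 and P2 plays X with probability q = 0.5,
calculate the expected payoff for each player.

E[P1] = 3.75, E[P2] = 2.5

Work:
E[P1] = p·q·π₁(A,X) + p·(1-q)·π₁(A,Y) + (1-p)·q·π₁(B,X) + (1-p)·(1-q)·π₁(B,Y)
= 0.5·0.5·4 + 0.5·0.5·6 + 0.5·0.5·2 + 0.5·0.5·3
= 3.75

E[P2] = 2.5 (similar calculation)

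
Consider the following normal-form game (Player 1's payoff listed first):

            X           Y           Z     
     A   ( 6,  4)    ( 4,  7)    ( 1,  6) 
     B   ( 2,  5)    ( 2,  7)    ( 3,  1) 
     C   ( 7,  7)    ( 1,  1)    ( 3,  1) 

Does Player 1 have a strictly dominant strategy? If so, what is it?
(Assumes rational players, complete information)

No strictly dominant strategy exists for Player 1

Work:
A strategy strictly dominates another if it gives a strictly higher payoff against every opponent action. Compare each pair of P1's strategies column-by-column:
  A vs B: [6 vs 2, 4 vs 2, 1 vs 3] → A does not strictly dominate B (column Z: 1 ≤ 3)
  A vs C: [6 vs 7, 4 vs 1, 1 vs 3] → A does not strictly dominate C (column X: 6 ≤ 7)
  B vs A: [2 vs 6, 2 vs 4, 3 vs 1] → B does not strictly dominate A (column X: 2 ≤ 6)
  B vs C: [2 vs 7, 2 vs 1, 3 vs 3] → B does not strictly dominate C (column X: 2 ≤ 7)
  C vs A: [7 vs 6, 1 vs 4, 3 vs 1] → C does not strictly dominate A (column Y: 1 ≤ 4)
  C vs B: [7 vs 2, 1 vs 2, 3 vs 3] → C does not strictly dominate B (column Y: 1 ≤ 2)
No single strategy strictly dominates all others → no strictly dominant strategy.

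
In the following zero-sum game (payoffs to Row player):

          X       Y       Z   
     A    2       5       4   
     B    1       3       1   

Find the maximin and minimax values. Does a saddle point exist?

Maximin = 2, Minimax = 2, Saddle: True

Work:
Row minimums: [2, 1] → maximin = 2
Column maximums: [2, 5, 4] → minimax = 2
Saddle point exists! Game value = 2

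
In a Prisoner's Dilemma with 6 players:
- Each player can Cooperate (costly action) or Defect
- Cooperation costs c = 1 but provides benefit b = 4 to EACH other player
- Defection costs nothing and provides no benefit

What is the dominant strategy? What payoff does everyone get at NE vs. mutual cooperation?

Dominant: Defect; NE payoff = 0; Coop payoff = 19

Work:
Defect dominates (saves cost c = 1, benefit to others is external)
NE: All defect → everyone gets 0
If all cooperate: each receives (5)×4 - 1 = 19
Social dilemma: 19 > 0 but NE gives 0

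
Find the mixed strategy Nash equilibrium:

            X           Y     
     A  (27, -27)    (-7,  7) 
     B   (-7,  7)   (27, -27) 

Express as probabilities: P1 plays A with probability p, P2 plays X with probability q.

p = 0.5, q = 0.5

Work:
Find probabilities that make opponent indifferent:
P2 chooses q to make P1 indifferent between A and B
P1 chooses p to make P2 indifferent between X and Y
Mixed NE: P1 plays (A: 0.5, B: 0.5), P2 plays (X: 0.5, Y: 0.5)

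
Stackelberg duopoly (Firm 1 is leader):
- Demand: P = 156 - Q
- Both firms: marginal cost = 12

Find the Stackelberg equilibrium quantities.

q₁* (leader) = 72.0, q₂* (follower) = 36.0

Work:
Follower's reaction: q₂ = (a - c - q₁)/2
Leader substitutes: π₁ = q₁·(a - q₁ - (a-c-q₁)/2 - c)
FOC: q₁* = (156 - 12)/2 = 72.00
Then: q₂* = (156 - 12 - 72.0)/2 = 36.00
Leader has first-mover advantage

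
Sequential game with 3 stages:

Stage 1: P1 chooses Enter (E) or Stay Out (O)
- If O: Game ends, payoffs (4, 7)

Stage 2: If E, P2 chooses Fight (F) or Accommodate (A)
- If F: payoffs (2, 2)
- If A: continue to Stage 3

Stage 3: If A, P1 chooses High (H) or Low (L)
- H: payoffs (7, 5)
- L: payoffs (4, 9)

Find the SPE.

SPE: (E, A, H); Outcome (7, 5)

Work:
Stage 3: P1 chooses H (7 vs 4)
Stage 2: P2: F->2, A->5 (anticipating H). Choose A
Stage 1: P1: O->4, E->7 (anticipating A, H). Choose E
SPE path: E -> A -> H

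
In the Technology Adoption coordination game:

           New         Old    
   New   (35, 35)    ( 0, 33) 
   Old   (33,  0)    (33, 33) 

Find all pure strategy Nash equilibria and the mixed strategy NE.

Pure NE: (New, New) and (Old, Old); Mixed NE: p = 0.9429, q = 0.9429

Work:
Check pure NE:
(New, New): (35, 35) - no unilateral deviation beneficial
(Old, Old): (33, 33) - no unilateral deviation beneficial
Mixed NE: P1 plays New with p = 0.9429, P2 plays New with q = 0.9429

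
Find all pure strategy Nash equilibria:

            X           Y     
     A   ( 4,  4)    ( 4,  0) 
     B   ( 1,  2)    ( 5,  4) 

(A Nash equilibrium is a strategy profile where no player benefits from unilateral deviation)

Nash equilibrium: (A, X), (B, Y)

Work:
Best responses:
  P1 vs X: payoffs [4, 1] → best response A (payoff 4)
  P1 vs Y: payoffs [4, 5] → best response B (payoff 5)
  P2 vs A: payoffs [4, 0] → best response X (payoff 4)
  P2 vs B: payoffs [2, 4] → best response Y (payoff 4)
Mutual best responses: (A,X), (B,Y) → Nash equilibria.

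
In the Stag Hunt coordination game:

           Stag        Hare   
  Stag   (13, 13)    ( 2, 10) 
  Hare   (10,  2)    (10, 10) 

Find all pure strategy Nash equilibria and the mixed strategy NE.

Pure NE: (Stag, Stag) and (Hare, Hare); Mixed NE: p = 0.7273, q = 0.7273

Work:
Check pure NE:
(Stag, Stag): (13, 13) - no unilateral deviation beneficial
(Hare, Hare): (10, 10) - no unilateral deviation beneficial
Mixed NE: P1 plays Stag with p = 0.7273, P2 plays Stag with q = 0.7273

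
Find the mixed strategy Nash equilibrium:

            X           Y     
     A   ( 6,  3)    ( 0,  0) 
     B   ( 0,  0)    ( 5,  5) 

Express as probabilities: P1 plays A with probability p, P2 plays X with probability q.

p = 0.625, q = 0.4545

Work:
Find probabilities that make opponent indifferent:
P2 chooses q to make P1 indifferent between A and B
P1 chooses p to make P2 indifferent between X and Y
Mixed NE: P1 plays (A: 0.625, B: 0.375), P2 plays (X: 0.4545, Y: 0.5455)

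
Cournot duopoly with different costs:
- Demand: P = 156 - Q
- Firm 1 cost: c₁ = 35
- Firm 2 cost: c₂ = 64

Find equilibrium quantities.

q₁* = 50.0, q₂* = 21.0

Work:
Reaction: q₁ = (156 - 35 - q₂)/2
Reaction: q₂ = (156 - 64 - q₁)/2
Solve simultaneously:
q₁* = (156 - 2×35 + 64)/3 = 50.0
q₂* = (156 - 2×64 + 35)/3 = 21.0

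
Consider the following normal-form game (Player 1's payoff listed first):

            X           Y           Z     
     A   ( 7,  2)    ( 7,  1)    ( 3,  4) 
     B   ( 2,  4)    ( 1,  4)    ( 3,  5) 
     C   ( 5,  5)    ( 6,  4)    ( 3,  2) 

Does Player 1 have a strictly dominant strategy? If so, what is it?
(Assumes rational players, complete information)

No strictly dominant strategy exists for Player 1

Work:
A strategy strictly dominates another if it gives a strictly higher payoff against every opponent action. Compare each pair of P1's strategies column-by-column:
  A vs B: [7 vs 2, 7 vs 1, 3 vs 3] → A does not strictly dominate B (column Z: 3 ≤ 3)
  A vs C: [7 vs 5, 7 vs 6, 3 vs 3] → A does not strictly dominate C (column Z: 3 ≤ 3)
  B vs A: [2 vs 7, 1 vs 7, 3 vs 3] → B does not strictly dominate A (column X: 2 ≤ 7)
  B vs C: [2 vs 5, 1 vs 6, 3 vs 3] → B does not strictly dominate C (column X: 2 ≤ 5)
  C vs A: [5 vs 7, 6 vs 7, 3 vs 3] → C does not strictly dominate A (column X: 5 ≤ 7)
  C vs B: [5 vs 2, 6 vs 1, 3 vs 3] → C does not strictly dominate B (column Z: 3 ≤ 3)
No single strategy strictly dominates all others → no strictly dominant strategy.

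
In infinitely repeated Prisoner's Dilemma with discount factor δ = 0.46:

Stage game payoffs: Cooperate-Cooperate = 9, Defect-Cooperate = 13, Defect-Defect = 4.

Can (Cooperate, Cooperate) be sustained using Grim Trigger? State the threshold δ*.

δ* = 0.4444; since δ = 0.46 ≥ 0.4444, cooperation can be sustained

Work:
For Grim Trigger:
Cooperate forever: 9/(1-δ)
Defect then punished: 13 + 4·δ/(1-δ)
Need: 9/(1-δ) ≥ 13 + 4·δ/(1-δ)
Solving: δ ≥ (T-R)/(T-P) = (13-9)/(13-4) = 0.4444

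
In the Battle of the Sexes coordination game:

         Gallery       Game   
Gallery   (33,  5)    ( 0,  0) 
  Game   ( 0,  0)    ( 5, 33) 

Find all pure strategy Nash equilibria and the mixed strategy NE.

Pure NE: (Gallery, Gallery) and (Game, Game); Mixed NE: p = 0.8684, q = 0.1316

Work:
Check pure NE:
(Gallery, Gallery): (33, 5) - no unilateral deviation beneficial
(Game, Game): (5, 33) - no unilateral deviation beneficial
Mixed NE: P1 plays Gallery with p = 0.8684, P2 plays Gallery with q = 0.1316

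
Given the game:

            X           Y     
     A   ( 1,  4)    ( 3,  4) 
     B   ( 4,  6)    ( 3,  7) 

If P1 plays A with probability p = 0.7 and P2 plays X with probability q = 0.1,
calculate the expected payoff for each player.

E[P1] = 2.89, E[P2] = 4.87

Work:
E[P1] = p·q·π₁(A,X) + p·(1-q)·π₁(A,Y) + (1-p)·q·π₁(B,X) + (1-p)·(1-q)·π₁(B,Y)
= 0.7·0.1·1 + 0.7·0.9·3 + 0.3·0.1·4 + 0.3·0.9·3
= 2.89

E[P2] = 4.87 (similar calculation)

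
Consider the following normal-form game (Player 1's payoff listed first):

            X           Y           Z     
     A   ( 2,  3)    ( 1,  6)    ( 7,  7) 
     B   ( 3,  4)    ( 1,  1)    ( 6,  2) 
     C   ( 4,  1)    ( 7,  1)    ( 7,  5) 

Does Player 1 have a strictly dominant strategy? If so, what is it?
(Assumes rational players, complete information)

No strictly dominant strategy exists for Player 1

Work:
A strategy strictly dominates another if it gives a strictly higher payoff against every opponent action. Compare each pair of P1's strategies column-by-column:
  A vs B: [2 vs 3, 1 vs 1, 7 vs 6] → A does not strictly dominate B (column X: 2 ≤ 3)
  A vs C: [2 vs 4, 1 vs 7, 7 vs 7] → A does not strictly dominate C (column X: 2 ≤ 4)
  B vs A: [3 vs 2, 1 vs 1, 6 vs 7] → B does not strictly dominate A (column Y: 1 ≤ 1)
  B vs C: [3 vs 4, 1 vs 7, 6 vs 7] → B does not strictly dominate C (column X: 3 ≤ 4)
  C vs A: [4 vs 2, 7 vs 1, 7 vs 7] → C does not strictly dominate A (column Z: 7 ≤ 7)
  C vs B: [4 vs 3, 7 vs 1, 7 vs 6] → C strictly dominates B
No single strategy strictly dominates all others → no strictly dominant strategy.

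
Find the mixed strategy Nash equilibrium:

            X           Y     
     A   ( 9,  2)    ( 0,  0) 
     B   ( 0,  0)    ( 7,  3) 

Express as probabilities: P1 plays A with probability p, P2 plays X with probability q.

p = 0.6, q = 0.4375

Work:
Find probabilities that make opponent indifferent:
P2 chooses q to make P1 indifferent between A and B
P1 chooses p to make P2 indifferent between X and Y
Mixed NE: P1 plays (A: 0.6, B: 0.4), P2 plays (X: 0.4375, Y: 0.5625)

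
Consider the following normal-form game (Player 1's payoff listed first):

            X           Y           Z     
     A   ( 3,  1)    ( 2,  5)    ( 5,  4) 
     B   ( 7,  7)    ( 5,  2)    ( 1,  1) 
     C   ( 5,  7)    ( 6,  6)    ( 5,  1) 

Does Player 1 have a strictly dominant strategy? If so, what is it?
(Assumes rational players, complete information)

No strictly dominant strategy exists for Player 1

Work:
A strategy strictly dominates another if it gives a strictly higher payoff against every opponent action. Compare each pair of P1's strategies column-by-column:
  A vs B: [3 vs 7, 2 vs 5, 5 vs 1] → A does not strictly dominate B (column X: 3 ≤ 7)
  A vs C: [3 vs 5, 2 vs 6, 5 vs 5] → A does not strictly dominate C (column X: 3 ≤ 5)
  B vs A: [7 vs 3, 5 vs 2, 1 vs 5] → B does not strictly dominate A (column Z: 1 ≤ 5)
  B vs C: [7 vs 5, 5 vs 6, 1 vs 5] → B does not strictly dominate C (column Y: 5 ≤ 6)
  C vs A: [5 vs 3, 6 vs 2, 5 vs 5] → C does not strictly dominate A (column Z: 5 ≤ 5)
  C vs B: [5 vs 7, 6 vs 5, 5 vs 1] → C does not strictly dominate B (column X: 5 ≤ 7)
No single strategy strictly dominates all others → no strictly dominant strategy.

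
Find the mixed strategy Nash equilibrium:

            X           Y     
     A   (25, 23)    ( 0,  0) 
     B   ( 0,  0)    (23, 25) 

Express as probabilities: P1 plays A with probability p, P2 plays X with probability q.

p = 0.5208, q = 0.4792

Work:
Find probabilities that make opponent indifferent:
P2 chooses q to make P1 indifferent between A and B
P1 chooses p to make P2 indifferent between X and Y
Mixed NE: P1 plays (A: 0.5208, B: 0.4792), P2 plays (X: 0.4792, Y: 0.5208)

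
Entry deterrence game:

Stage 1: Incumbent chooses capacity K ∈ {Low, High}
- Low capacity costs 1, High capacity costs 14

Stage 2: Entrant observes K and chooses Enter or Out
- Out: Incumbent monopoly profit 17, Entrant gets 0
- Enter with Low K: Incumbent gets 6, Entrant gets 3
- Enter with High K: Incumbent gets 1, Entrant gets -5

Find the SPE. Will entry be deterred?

SPE: (Low, Enter|Low, Out|High); Entry not deterred. Incumbent net profit = 5, Entrant gets 3

Work:
After Low K: Entrant enters (3 > 0)
After High K: Entrant stays out (-5 < 0)
Incumbent: Low → 6−1=5, High → 17−14=3
Incumbent chooses Low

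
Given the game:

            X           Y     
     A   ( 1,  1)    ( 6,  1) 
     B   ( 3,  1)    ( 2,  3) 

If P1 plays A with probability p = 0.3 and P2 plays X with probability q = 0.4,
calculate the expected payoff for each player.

E[P1] = 2.88, E[P2] = 1.84

Work:
E[P1] = p·q·π₁(A,X) + p·(1-q)·π₁(A,Y) + (1-p)·q·π₁(B,X) + (1-p)·(1-q)·π₁(B,Y)
= 0.3·0.4·1 + 0.3·0.6·6 + 0.7·0.4·3 + 0.7·0.6·2
= 2.88

E[P2] = 1.84 (similar calculation)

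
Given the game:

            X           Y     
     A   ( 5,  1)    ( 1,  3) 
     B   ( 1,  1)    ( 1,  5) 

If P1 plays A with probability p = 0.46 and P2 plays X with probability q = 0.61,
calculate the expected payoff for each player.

E[P1] = 2.1224, E[P2] = 2.2012

Work:
E[P1] = p·q·π₁(A,X) + p·(1-q)·π₁(A,Y) + (1-p)·q·π₁(B,X) + (1-p)·(1-q)·π₁(B,Y)
= 0.46·0.61·5 + 0.46·0.39·1 + 0.54·0.61·1 + 0.54·0.39·1
= 2.1224

E[P2] = 2.2012 (similar calculation)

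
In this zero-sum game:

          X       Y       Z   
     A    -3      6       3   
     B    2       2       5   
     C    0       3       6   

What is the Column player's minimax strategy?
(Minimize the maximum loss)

Column should play X, value = 2

Work:
Column player minimizes Row's maximum payoff:
Column X: max payoff to Row = 2
Column Y: max payoff to Row = 6
Column Z: max payoff to Row = 6
Minimum is 2, achieved by column X.
Minimax strategy: X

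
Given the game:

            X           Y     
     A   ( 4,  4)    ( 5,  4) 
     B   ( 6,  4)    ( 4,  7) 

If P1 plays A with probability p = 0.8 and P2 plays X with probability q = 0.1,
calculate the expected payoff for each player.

E[P1] = 4.76, E[P2] = 4.54

Work:
E[P1] = p·q·π₁(A,X) + p·(1-q)·π₁(A,Y) + (1-p)·q·π₁(B,X) + (1-p)·(1-q)·π₁(B,Y)
= 0.8·0.1·4 + 0.8·0.9·5 + 0.2·0.1·6 + 0.2·0.9·4
= 4.76

E[P2] = 4.54 (similar calculation)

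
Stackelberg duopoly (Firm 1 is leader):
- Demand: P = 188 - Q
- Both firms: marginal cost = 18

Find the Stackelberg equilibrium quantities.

q₁* (leader) = 85.0, q₂* (follower) = 42.5

Work:
Follower's reaction: q₂ = (a - c - q₁)/2
Leader substitutes: π₁ = q₁·(a - q₁ - (a-c-q₁)/2 - c)
FOC: q₁* = (188 - 18)/2 = 85.00
Then: q₂* = (188 - 18 - 85.0)/2 = 42.50
Leader has first-mover advantage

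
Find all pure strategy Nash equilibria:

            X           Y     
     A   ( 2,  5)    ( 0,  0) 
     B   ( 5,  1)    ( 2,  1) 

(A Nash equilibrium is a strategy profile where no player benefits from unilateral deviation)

Nash equilibrium: (B, X), (B, Y)

Work:
Best responses:
  P1 vs X: payoffs [2, 5] → best response B (payoff 5)
  P1 vs Y: payoffs [0, 2] → best response B (payoff 2)
  P2 vs A: payoffs [5, 0] → best response X (payoff 5)
  P2 vs B: payoffs [1, 1] → best response X/Y (payoff 1)
Mutual best responses: (B,X), (B,Y) → Nash equilibria.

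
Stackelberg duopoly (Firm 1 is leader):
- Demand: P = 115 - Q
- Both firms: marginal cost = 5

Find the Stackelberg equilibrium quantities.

q₁* (leader) = 55.0, q₂* (follower) = 27.5

Work:
Follower's reaction: q₂ = (a - c - q₁)/2
Leader substitutes: π₁ = q₁·(a - q₁ - (a-c-q₁)/2 - c)
FOC: q₁* = (115 - 5)/2 = 55.00
Then: q₂* = (115 - 5 - 55.0)/2 = 27.50
Leader has first-mover advantage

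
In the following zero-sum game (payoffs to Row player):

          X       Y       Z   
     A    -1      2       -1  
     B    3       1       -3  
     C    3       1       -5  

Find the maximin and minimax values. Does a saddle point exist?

Maximin = -1, Minimax = -1, Saddle: True

Work:
Row minimums: [-1, -3, -5] → maximin = -1
Column maximums: [3, 2, -1] → minimax = -1
Saddle point exists! Game value = -1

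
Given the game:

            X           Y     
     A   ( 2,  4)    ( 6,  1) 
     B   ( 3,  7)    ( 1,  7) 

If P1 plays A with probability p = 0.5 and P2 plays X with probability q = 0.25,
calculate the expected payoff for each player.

E[P1] = 3.25, E[P2] = 4.375

Work:
E[P1] = p·q·π₁(A,X) + p·(1-q)·π₁(A,Y) + (1-p)·q·π₁(B,X) + (1-p)·(1-q)·π₁(B,Y)
= 0.5·0.25·2 + 0.5·0.75·6 + 0.5·0.25·3 + 0.5·0.75·1
= 3.25

E[P2] = 4.375 (similar calculation)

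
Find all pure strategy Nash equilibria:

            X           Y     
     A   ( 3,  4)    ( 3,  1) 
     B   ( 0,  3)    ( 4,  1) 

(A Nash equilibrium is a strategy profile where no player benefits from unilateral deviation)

Nash equilibrium: (A, X)

Work:
Best responses:
  P1 vs X: payoffs [3, 0] → best response A (payoff 3)
  P1 vs Y: payoffs [3, 4] → best response B (payoff 4)
  P2 vs A: payoffs [4, 1] → best response X (payoff 4)
  P2 vs B: payoffs [3, 1] → best response X (payoff 3)
Mutual best responses: (A,X) → Nash equilibria.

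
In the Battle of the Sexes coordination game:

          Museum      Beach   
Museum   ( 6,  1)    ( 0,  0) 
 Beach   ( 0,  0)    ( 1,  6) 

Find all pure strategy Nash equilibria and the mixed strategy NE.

Pure NE: (Museum, Museum) and (Beach, Beach); Mixed NE: p = 0.8571, q = 0.1429

Work:
Check pure NE:
(Museum, Museum): (6, 1) - no unilateral deviation beneficial
(Beach, Beach): (1, 6) - no unilateral deviation beneficial
Mixed NE: P1 plays Museum with p = 0.8571, P2 plays Museum with q = 0.1429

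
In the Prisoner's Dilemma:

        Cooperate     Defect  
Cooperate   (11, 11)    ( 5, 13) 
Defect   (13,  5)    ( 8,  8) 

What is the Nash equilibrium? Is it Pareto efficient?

(Defect, Defect) is NE; not Pareto efficient

Work:
Defect dominates Cooperate for both players:
If P2 cooperates: Defect (13) > Cooperate (11)
If P2 defects: Defect (8) > Cooperate (5)
NE: (Defect, Defect) with payoff (8, 8)
But (Cooperate, Cooperate) = (11, 11) Pareto dominates (8, 8)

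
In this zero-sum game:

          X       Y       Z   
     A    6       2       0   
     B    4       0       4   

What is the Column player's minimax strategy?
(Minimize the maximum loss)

Column should play Y, value = 2

Work:
Column player minimizes Row's maximum payoff:
Column X: max payoff to Row = 6
Column Y: max payoff to Row = 2
Column Z: max payoff to Row = 4
Minimum is 2, achieved by column Y.
Minimax strategy: Y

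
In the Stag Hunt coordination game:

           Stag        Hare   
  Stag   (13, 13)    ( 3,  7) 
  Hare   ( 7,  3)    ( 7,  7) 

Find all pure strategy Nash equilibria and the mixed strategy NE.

Pure NE: (Stag, Stag) and (Hare, Hare); Mixed NE: p = 0.4, q = 0.4

Work:
Check pure NE:
(Stag, Stag): (13, 13) - no unilateral deviation beneficial
(Hare, Hare): (7, 7) - no unilateral deviation beneficial
Mixed NE: P1 plays Stag with p = 0.4, P2 plays Stag with q = 0.4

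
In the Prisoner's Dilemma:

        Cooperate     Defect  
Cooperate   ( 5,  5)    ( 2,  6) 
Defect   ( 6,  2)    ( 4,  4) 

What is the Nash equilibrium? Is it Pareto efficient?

(Defect, Defect) is NE; not Pareto efficient

Work:
Defect dominates Cooperate for both players:
If P2 cooperates: Defect (6) > Cooperate (5)
If P2 defects: Defect (4) > Cooperate (2)
NE: (Defect, Defect) with payoff (4, 4)
But (Cooperate, Cooperate) = (5, 5) Pareto dominates (4, 4)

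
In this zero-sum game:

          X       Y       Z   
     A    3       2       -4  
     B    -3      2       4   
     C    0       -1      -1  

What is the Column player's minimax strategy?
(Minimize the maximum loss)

Column should play Y, value = 2

Work:
Column player minimizes Row's maximum payoff:
Column X: max payoff to Row = 3
Column Y: max payoff to Row = 2
Column Z: max payoff to Row = 4
Minimum is 2, achieved by column Y.
Minimax strategy: Y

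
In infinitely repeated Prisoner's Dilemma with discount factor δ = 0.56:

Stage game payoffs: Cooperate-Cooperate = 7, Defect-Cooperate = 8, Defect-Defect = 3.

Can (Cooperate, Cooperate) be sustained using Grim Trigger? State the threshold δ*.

δ* = 0.2; since δ = 0.56 ≥ 0.2, cooperation can be sustained

Work:
For Grim Trigger:
Cooperate forever: 7/(1-δ)
Defect then punished: 8 + 3·δ/(1-δ)
Need: 7/(1-δ) ≥ 8 + 3·δ/(1-δ)
Solving: δ ≥ (T-R)/(T-P) = (8-7)/(8-3) = 0.2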